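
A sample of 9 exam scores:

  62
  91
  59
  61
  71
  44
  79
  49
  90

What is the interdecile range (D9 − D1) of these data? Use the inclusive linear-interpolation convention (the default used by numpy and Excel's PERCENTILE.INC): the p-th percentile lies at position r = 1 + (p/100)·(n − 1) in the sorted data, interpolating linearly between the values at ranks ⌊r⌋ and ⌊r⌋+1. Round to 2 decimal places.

42.20

Sorted: 44, 49, 59, 61, 62, 71, 79, 90, 91.
n = 9.
P10: r = 1.8; ranks 1–2 are 44, 49; interpolating gives 48.
P90: r = 8.2; ranks 8–9 are 90, 91; interpolating gives 90.2.
Difference: 90.2 − 48 = 42.2.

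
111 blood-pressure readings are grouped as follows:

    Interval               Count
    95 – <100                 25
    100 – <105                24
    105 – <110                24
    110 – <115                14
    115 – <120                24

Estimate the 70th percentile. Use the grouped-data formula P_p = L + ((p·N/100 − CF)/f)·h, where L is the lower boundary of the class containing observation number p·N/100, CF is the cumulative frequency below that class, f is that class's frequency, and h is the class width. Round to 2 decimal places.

111.68

N = 111; target position k = 70/100 · 111 = 77.7.
Cumulative frequencies: 25, 49, 73, 87, 111.
Observation 77.7 falls in the class 110 – <115.
L = 110, CF = 73, f = 14, h = 5.
P70 = 110 + ((77.7 − 73)/14)·5 = 110 + 1.67857 = 111.679.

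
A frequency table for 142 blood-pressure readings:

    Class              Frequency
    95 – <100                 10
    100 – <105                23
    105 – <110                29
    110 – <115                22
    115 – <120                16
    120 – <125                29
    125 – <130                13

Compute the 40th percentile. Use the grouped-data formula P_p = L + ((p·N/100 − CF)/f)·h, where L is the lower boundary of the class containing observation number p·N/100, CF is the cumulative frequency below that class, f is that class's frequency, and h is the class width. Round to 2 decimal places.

N = 142; target position k = 40/100 · 142 = 56.8.
Cumulative frequencies: 10, 33, 62, 84, 100, 129, 142.
Observation 56.8 falls in the class 105 – <110.
L = 105, CF = 33, f = 29, h = 5.
P40 = 105 + ((56.8 − 33)/29)·5 = 105 + 4.10345 = 109.103.

109.10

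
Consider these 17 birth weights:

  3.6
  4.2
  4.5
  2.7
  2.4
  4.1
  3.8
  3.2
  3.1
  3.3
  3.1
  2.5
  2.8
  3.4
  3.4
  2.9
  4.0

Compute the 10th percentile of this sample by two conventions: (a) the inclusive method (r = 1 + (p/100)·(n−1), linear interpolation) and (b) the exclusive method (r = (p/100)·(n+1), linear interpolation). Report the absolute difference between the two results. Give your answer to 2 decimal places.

Sorted: 2.4, 2.5, 2.7, 2.8, 2.9, 3.1, 3.1, 3.2, 3.3, 3.4, 3.4, 3.6, 3.8, 4.0, 4.1, 4.2, 4.5.
n = 17.
(a) r = 2.6; between ranks 2 (2.5) and 3 (2.7): 2.62.
(b) r = 1.8; between ranks 1 (2.4) and 2 (2.5): 2.48.
|2.62 − 2.48| = 0.14.

0.14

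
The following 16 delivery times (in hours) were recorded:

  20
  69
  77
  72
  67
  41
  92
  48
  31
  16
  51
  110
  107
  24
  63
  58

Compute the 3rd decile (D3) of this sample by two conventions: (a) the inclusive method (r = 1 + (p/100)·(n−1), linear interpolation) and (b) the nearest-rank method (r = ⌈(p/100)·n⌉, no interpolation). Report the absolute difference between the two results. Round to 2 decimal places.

3.50

Sorted: 16, 20, 24, 31, 41, 48, 51, 58, 63, 67, 69, 72, 77, 92, 107, 110.
n = 16.
(a) r = 5.5; between ranks 5 (41) and 6 (48): 44.5.
(b) the nearest-rank method: rank 5 → 41.
|44.5 − 41| = 3.5.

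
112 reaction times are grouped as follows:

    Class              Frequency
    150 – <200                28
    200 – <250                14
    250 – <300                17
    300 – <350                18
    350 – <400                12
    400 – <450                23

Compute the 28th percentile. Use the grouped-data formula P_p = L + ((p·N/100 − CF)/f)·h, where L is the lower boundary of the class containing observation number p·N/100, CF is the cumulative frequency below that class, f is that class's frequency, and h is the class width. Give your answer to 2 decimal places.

212.00

N = 112; target position k = 28/100 · 112 = 31.36.
Cumulative frequencies: 28, 42, 59, 77, 89, 112.
Observation 31.36 falls in the class 200 – <250.
L = 200, CF = 28, f = 14, h = 50.
P28 = 200 + ((31.36 − 28)/14)·50 = 200 + 12 = 212.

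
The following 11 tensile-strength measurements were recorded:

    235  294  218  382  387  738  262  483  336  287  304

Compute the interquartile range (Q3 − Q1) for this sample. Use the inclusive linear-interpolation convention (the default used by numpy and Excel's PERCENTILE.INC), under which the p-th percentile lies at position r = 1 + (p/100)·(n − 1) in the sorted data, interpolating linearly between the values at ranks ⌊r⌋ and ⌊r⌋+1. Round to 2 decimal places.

110.00

Sorted: 218, 235, 262, 287, 294, 304, 336, 382, 387, 483, 738.
n = 11.
P25: r = 3.5; ranks 3–4 are 262, 287; interpolating gives 274.5.
P75: r = 8.5; ranks 8–9 are 382, 387; interpolating gives 384.5.
Difference: 384.5 − 274.5 = 110.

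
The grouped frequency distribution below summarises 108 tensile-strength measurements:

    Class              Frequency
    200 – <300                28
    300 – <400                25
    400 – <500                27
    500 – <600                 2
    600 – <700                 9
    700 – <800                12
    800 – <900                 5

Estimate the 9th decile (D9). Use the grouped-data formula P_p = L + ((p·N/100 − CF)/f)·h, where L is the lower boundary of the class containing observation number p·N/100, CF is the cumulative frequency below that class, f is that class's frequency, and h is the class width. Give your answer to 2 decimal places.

751.67

N = 108; target position k = 90/100 · 108 = 97.2.
Cumulative frequencies: 28, 53, 80, 82, 91, 103, 108.
Observation 97.2 falls in the class 700 – <800.
L = 700, CF = 91, f = 12, h = 100.
P90 = 700 + ((97.2 − 91)/12)·100 = 700 + 51.6667 = 751.667.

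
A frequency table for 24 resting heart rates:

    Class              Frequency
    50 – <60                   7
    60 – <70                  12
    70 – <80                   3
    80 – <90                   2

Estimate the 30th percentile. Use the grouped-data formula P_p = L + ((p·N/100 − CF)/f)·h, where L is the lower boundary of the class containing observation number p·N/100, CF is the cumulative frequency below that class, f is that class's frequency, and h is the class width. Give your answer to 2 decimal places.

60.17

N = 24; target position k = 30/100 · 24 = 7.2.
Cumulative frequencies: 7, 19, 22, 24.
Observation 7.2 falls in the class 60 – <70.
L = 60, CF = 7, f = 12, h = 10.
P30 = 60 + ((7.2 − 7)/12)·10 = 60 + 0.166667 = 60.1667.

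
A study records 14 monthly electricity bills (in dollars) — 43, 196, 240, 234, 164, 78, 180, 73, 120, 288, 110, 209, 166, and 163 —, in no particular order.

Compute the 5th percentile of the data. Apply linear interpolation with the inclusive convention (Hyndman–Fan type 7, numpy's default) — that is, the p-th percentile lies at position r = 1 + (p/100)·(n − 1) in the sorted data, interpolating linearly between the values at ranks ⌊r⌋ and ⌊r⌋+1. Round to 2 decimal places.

62.50

Sorted: 43, 73, 78, 110, 120, 163, 164, 166, 180, 196, 209, 234, 240, 288.
n = 14.
r = 1 + (5/100)·(14 − 1) = 1 + 0.65 = 1.65.
Rank 1 is 43 and rank 2 is 73.
Interpolate: 43 + 0.65·(73 − 43) = 43 + 0.65·30 = 62.5.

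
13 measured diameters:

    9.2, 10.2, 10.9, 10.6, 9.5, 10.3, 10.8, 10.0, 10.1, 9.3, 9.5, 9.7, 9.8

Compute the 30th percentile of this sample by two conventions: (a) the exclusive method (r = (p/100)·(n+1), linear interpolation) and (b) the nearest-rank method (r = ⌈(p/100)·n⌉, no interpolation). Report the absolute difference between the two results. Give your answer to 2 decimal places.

Sorted: 9.2, 9.3, 9.5, 9.5, 9.7, 9.8, 10.0, 10.1, 10.2, 10.3, 10.6, 10.8, 10.9.
n = 13.
(a) r = 4.2; between ranks 4 (9.5) and 5 (9.7): 9.54.
(b) the nearest-rank method: rank 4 → 9.5.
|9.54 − 9.5| = 0.04.

0.04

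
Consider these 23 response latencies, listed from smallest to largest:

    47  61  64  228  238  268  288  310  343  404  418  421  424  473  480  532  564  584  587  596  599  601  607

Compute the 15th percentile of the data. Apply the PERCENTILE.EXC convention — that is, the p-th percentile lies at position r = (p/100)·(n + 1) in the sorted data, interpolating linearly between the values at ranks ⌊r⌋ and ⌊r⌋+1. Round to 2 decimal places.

162.40

n = 23.
r = (15/100)·(23 + 1) = 3.6.
Rank 3 is 64 and rank 4 is 228.
Interpolate: 64 + 0.6·(228 − 64) = 64 + 0.6·164 = 162.4.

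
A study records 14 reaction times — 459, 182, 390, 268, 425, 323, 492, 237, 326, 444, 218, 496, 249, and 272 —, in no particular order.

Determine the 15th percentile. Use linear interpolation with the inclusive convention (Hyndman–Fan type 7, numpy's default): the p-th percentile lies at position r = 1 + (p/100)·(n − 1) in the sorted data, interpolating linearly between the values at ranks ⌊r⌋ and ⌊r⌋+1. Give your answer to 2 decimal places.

236.05

Sorted: 182, 218, 237, 249, 268, 272, 323, 326, 390, 425, 444, 459, 492, 496.
n = 14.
r = 1 + (15/100)·(14 − 1) = 1 + 1.95 = 2.95.
Rank 2 is 218 and rank 3 is 237.
Interpolate: 218 + 0.95·(237 − 218) = 218 + 0.95·19 = 236.05.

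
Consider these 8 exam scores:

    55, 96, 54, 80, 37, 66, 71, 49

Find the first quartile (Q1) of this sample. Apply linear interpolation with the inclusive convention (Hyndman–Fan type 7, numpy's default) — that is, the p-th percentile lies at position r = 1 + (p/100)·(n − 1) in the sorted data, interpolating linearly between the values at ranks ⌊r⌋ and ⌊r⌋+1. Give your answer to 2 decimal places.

52.75

Sorted: 37, 49, 54, 55, 66, 71, 80, 96.
n = 8.
r = 1 + (25/100)·(8 − 1) = 1 + 1.75 = 2.75.
Rank 2 is 49 and rank 3 is 54.
Interpolate: 49 + 0.75·(54 − 49) = 49 + 0.75·5 = 52.75.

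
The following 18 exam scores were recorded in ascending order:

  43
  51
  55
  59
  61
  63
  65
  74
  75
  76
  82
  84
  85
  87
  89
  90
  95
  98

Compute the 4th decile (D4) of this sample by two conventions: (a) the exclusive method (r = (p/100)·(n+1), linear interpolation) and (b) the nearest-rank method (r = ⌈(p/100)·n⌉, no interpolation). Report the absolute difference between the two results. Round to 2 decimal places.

n = 18.
(a) r = 7.6; between ranks 7 (65) and 8 (74): 70.4.
(b) the nearest-rank method: rank 8 → 74.
|70.4 − 74| = 3.6.

3.60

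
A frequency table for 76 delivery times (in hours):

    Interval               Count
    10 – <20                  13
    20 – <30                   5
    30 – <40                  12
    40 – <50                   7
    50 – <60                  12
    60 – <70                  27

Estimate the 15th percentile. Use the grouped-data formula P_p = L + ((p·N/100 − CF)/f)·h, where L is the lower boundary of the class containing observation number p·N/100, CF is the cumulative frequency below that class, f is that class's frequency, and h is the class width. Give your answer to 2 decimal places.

18.77

N = 76; target position k = 15/100 · 76 = 11.4.
Cumulative frequencies: 13, 18, 30, 37, 49, 76.
Observation 11.4 falls in the class 10 – <20.
L = 10, CF = 0, f = 13, h = 10.
P15 = 10 + ((11.4 − 0)/13)·10 = 10 + 8.76923 = 18.7692.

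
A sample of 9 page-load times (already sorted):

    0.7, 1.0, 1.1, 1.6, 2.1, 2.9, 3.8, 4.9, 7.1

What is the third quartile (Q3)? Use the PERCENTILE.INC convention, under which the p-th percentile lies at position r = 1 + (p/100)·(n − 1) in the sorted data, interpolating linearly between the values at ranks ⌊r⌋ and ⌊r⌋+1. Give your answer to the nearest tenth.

3.8

n = 9.
r = 1 + (75/100)·(9 − 1) = 1 + 6 = 7.
r is an integer, so P75 is the value at rank 7: 3.8.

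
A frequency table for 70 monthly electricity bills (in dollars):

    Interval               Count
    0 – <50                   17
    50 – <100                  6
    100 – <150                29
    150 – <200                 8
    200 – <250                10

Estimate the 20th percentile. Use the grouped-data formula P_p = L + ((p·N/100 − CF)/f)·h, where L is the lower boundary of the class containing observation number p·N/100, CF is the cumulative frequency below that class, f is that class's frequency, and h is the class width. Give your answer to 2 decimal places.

41.18

N = 70; target position k = 20/100 · 70 = 14.
Cumulative frequencies: 17, 23, 52, 60, 70.
Observation 14 falls in the class 0 – <50.
L = 0, CF = 0, f = 17, h = 50.
P20 = 0 + ((14 − 0)/17)·50 = 0 + 41.1765 = 41.1765.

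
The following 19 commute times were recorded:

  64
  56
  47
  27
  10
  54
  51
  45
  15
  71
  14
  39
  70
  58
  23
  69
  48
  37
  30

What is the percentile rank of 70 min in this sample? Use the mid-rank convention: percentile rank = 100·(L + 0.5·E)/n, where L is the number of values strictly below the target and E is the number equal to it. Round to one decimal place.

92.1

Sorted: 10, 14, 15, 23, 27, 30, 37, 39, 45, 47, 48, 51, 54, 56, 58, 64, 69, 70, 71.
Count below 70: L = 17; count equal: E = 1; n = 19.
Percentile rank = 100·(17 + 0.5·1)/19 = 100·17.5/19 = 92.11.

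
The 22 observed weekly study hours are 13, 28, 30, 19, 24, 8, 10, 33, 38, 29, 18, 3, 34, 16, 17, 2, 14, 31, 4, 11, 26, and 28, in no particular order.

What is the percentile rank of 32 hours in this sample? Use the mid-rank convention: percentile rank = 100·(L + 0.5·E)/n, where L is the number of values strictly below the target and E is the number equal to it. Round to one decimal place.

Sorted: 2, 3, 4, 8, 10, 11, 13, 14, 16, 17, 18, 19, 24, 26, 28, 28, 29, 30, 31, 33, 34, 38.
Count below 32: L = 19; count equal: E = 0; n = 22.
Percentile rank = 100·(19 + 0.5·0)/22 = 100·19/22 = 86.36.

86.4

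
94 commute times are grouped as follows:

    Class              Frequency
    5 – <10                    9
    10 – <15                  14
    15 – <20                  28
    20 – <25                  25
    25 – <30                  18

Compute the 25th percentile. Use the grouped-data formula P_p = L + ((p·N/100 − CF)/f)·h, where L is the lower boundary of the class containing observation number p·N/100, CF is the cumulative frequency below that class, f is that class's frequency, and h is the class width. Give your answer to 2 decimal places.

15.09

N = 94; target position k = 25/100 · 94 = 23.5.
Cumulative frequencies: 9, 23, 51, 76, 94.
Observation 23.5 falls in the class 15 – <20.
L = 15, CF = 23, f = 28, h = 5.
P25 = 15 + ((23.5 − 23)/28)·5 = 15 + 0.0892857 = 15.0893.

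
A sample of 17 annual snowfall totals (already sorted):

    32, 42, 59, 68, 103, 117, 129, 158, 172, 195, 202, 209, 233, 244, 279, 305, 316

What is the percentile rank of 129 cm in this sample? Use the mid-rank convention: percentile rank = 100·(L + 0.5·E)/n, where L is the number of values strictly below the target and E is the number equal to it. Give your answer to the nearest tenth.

Count below 129: L = 6; count equal: E = 1; n = 17.
Percentile rank = 100·(6 + 0.5·1)/17 = 100·6.5/17 = 38.24.

38.2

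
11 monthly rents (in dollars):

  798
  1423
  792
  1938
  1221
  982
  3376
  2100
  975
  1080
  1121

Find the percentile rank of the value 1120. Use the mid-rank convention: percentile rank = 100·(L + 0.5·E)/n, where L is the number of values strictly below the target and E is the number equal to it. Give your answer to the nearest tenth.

45.5

Sorted: 792, 798, 975, 982, 1080, 1121, 1221, 1423, 1938, 2100, 3376.
Count below 1120: L = 5; count equal: E = 0; n = 11.
Percentile rank = 100·(5 + 0.5·0)/11 = 100·5/11 = 45.45.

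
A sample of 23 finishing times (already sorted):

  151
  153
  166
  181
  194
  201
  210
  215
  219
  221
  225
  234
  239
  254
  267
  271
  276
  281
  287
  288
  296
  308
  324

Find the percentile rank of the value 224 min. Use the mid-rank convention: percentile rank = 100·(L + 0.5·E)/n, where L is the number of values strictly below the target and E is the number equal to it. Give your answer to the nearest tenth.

43.5

Count below 224: L = 10; count equal: E = 0; n = 23.
Percentile rank = 100·(10 + 0.5·0)/23 = 100·10/23 = 43.48.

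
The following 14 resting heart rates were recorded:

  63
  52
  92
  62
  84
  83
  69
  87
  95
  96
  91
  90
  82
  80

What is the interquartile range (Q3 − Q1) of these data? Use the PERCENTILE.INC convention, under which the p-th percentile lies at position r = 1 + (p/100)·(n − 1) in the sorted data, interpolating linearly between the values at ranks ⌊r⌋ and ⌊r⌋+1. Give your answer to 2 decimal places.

Sorted: 52, 62, 63, 69, 80, 82, 83, 84, 87, 90, 91, 92, 95, 96.
n = 14.
P25: r = 4.25; ranks 4–5 are 69, 80; interpolating gives 71.75.
P75: r = 10.75; ranks 10–11 are 90, 91; interpolating gives 90.75.
Difference: 90.75 − 71.75 = 19.

19.00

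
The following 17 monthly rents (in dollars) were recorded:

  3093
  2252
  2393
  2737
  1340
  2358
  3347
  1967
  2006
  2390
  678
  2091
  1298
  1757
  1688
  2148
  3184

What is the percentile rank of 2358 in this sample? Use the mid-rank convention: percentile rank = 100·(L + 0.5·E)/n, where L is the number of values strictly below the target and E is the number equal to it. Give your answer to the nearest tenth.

Sorted: 678, 1298, 1340, 1688, 1757, 1967, 2006, 2091, 2148, 2252, 2358, 2390, 2393, 2737, 3093, 3184, 3347.
Count below 2358: L = 10; count equal: E = 1; n = 17.
Percentile rank = 100·(10 + 0.5·1)/17 = 100·10.5/17 = 61.76.

61.8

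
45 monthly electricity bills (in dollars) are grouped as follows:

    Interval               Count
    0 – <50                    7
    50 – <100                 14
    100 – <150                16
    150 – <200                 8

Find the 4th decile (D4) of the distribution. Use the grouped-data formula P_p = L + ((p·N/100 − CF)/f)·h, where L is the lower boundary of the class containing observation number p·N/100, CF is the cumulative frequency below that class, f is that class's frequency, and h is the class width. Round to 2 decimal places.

N = 45; target position k = 40/100 · 45 = 18.
Cumulative frequencies: 7, 21, 37, 45.
Observation 18 falls in the class 50 – <100.
L = 50, CF = 7, f = 14, h = 50.
P40 = 50 + ((18 − 7)/14)·50 = 50 + 39.2857 = 89.2857.

89.29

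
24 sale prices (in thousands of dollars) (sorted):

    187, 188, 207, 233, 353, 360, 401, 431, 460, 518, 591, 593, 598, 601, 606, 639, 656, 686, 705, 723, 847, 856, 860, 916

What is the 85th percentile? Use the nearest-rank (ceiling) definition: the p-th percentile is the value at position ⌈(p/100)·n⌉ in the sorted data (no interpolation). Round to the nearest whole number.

n = 24.
Position = ⌈85/100 · 24⌉ = ⌈20.4⌉ = 21.
The value at rank 21 is 847.

847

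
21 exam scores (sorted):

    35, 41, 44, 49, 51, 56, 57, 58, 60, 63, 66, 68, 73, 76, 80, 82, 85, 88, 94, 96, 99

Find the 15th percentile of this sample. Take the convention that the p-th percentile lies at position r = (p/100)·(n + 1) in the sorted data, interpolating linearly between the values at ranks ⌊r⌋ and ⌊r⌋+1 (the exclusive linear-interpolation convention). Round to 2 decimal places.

45.50

n = 21.
r = (15/100)·(21 + 1) = 3.3.
Rank 3 is 44 and rank 4 is 49.
Interpolate: 44 + 0.3·(49 − 44) = 44 + 0.3·5 = 45.5.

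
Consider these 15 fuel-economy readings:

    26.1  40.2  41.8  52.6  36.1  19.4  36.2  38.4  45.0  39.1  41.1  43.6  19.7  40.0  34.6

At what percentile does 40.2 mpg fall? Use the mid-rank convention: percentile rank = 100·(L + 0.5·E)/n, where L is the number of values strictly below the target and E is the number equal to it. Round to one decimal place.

Sorted: 19.4, 19.7, 26.1, 34.6, 36.1, 36.2, 38.4, 39.1, 40.0, 40.2, 41.1, 41.8, 43.6, 45.0, 52.6.
Count below 40.2: L = 9; count equal: E = 1; n = 15.
Percentile rank = 100·(9 + 0.5·1)/15 = 100·9.5/15 = 63.33.

63.3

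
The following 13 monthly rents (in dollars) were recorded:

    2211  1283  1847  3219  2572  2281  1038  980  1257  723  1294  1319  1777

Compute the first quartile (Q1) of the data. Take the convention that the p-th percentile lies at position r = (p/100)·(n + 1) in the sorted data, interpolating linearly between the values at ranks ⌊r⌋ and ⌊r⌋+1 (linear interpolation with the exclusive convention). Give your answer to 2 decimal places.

Sorted: 723, 980, 1038, 1257, 1283, 1294, 1319, 1777, 1847, 2211, 2281, 2572, 3219.
n = 13.
r = (25/100)·(13 + 1) = 3.5.
Rank 3 is 1038 and rank 4 is 1257.
Interpolate: 1038 + 0.5·(1257 − 1038) = 1038 + 0.5·219 = 1147.5.

1147.50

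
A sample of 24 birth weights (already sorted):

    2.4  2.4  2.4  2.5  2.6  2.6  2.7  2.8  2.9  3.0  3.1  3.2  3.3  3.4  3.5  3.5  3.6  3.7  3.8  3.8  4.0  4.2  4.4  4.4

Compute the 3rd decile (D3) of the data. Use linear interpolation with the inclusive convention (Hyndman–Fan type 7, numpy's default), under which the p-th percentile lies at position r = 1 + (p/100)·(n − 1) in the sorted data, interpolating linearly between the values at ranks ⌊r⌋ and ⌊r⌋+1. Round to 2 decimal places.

n = 24.
r = 1 + (30/100)·(24 − 1) = 1 + 6.9 = 7.9.
Rank 7 is 2.7 and rank 8 is 2.8.
Interpolate: 2.7 + 0.9·(2.8 − 2.7) = 2.7 + 0.9·0.1 = 2.79.

2.79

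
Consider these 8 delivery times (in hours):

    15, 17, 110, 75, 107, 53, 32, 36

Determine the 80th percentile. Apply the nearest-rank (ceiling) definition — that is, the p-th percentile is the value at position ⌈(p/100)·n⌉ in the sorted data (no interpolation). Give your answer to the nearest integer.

107

Sorted: 15, 17, 32, 36, 53, 75, 107, 110.
n = 8.
Position = ⌈80/100 · 8⌉ = ⌈6.4⌉ = 7.
The value at rank 7 is 107.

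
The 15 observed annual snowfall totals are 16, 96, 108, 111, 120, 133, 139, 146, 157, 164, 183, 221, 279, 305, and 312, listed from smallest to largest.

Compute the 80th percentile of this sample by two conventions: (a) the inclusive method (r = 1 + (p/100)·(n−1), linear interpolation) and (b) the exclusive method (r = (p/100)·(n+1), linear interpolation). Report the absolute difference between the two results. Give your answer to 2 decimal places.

34.80

n = 15.
(a) r = 12.2; between ranks 12 (221) and 13 (279): 232.6.
(b) r = 12.8; between ranks 12 (221) and 13 (279): 267.4.
|232.6 − 267.4| = 34.8.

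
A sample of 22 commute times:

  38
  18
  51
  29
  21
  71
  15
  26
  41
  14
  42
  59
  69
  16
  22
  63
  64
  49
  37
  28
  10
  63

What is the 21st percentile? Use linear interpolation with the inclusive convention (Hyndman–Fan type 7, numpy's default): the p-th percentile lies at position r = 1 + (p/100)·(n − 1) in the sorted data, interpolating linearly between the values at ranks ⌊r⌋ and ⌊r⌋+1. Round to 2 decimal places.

19.23

Sorted: 10, 14, 15, 16, 18, 21, 22, 26, 28, 29, 37, 38, 41, 42, 49, 51, 59, 63, 63, 64, 69, 71.
n = 22.
r = 1 + (21/100)·(22 − 1) = 1 + 4.41 = 5.41.
Rank 5 is 18 and rank 6 is 21.
Interpolate: 18 + 0.41·(21 − 18) = 18 + 0.41·3 = 19.23.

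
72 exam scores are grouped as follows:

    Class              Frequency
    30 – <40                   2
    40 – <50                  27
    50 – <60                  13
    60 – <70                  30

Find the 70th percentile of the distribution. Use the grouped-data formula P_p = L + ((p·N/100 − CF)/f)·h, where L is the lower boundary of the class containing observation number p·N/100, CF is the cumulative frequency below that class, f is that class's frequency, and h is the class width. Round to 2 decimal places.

N = 72; target position k = 70/100 · 72 = 50.4.
Cumulative frequencies: 2, 29, 42, 72.
Observation 50.4 falls in the class 60 – <70.
L = 60, CF = 42, f = 30, h = 10.
P70 = 60 + ((50.4 − 42)/30)·10 = 60 + 2.8 = 62.8.

62.80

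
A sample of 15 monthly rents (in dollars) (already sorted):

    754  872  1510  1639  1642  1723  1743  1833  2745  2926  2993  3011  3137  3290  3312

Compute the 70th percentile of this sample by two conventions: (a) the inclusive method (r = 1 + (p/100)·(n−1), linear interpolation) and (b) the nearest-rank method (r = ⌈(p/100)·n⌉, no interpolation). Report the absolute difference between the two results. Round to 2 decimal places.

13.40

n = 15.
(a) r = 10.8; between ranks 10 (2926) and 11 (2993): 2979.6.
(b) the nearest-rank method: rank 11 → 2993.
|2979.6 − 2993| = 13.4.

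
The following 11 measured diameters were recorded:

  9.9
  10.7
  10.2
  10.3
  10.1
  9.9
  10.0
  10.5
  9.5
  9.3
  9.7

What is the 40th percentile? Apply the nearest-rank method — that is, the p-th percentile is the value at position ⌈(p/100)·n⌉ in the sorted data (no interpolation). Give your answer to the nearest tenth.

9.9

Sorted: 9.3, 9.5, 9.7, 9.9, 9.9, 10.0, 10.1, 10.2, 10.3, 10.5, 10.7.
n = 11.
Position = ⌈40/100 · 11⌉ = ⌈4.4⌉ = 5.
The value at rank 5 is 9.9.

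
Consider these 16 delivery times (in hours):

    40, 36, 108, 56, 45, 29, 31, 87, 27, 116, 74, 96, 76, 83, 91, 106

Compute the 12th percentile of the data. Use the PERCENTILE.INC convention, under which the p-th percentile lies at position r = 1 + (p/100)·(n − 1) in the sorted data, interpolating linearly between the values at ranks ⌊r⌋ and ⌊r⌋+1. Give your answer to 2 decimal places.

Sorted: 27, 29, 31, 36, 40, 45, 56, 74, 76, 83, 87, 91, 96, 106, 108, 116.
n = 16.
r = 1 + (12/100)·(16 − 1) = 1 + 1.8 = 2.8.
Rank 2 is 29 and rank 3 is 31.
Interpolate: 29 + 0.8·(31 − 29) = 29 + 0.8·2 = 30.6.

30.60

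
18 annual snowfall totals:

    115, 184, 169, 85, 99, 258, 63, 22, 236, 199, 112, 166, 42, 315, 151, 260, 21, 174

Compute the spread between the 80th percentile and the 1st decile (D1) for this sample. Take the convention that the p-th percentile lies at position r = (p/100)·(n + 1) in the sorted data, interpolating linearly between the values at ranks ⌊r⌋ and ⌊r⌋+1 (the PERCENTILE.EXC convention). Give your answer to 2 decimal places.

Sorted: 21, 22, 42, 63, 85, 99, 112, 115, 151, 166, 169, 174, 184, 199, 236, 258, 260, 315.
n = 18.
P10: r = 1.9; ranks 1–2 are 21, 22; interpolating gives 21.9.
P80: r = 15.2; ranks 15–16 are 236, 258; interpolating gives 240.4.
Difference: 240.4 − 21.9 = 218.5.

218.50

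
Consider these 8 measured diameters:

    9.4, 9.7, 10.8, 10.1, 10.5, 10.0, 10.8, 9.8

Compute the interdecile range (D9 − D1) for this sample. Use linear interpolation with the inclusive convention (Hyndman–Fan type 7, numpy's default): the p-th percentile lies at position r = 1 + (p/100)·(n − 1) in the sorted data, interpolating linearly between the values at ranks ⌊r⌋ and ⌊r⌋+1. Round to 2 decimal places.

1.19

Sorted: 9.4, 9.7, 9.8, 10.0, 10.1, 10.5, 10.8, 10.8.
n = 8.
P10: r = 1.7; ranks 1–2 are 9.4, 9.7; interpolating gives 9.61.
P90: r = 7.3; ranks 7–8 are 10.8, 10.8; interpolating gives 10.8.
Difference: 10.8 − 9.61 = 1.19.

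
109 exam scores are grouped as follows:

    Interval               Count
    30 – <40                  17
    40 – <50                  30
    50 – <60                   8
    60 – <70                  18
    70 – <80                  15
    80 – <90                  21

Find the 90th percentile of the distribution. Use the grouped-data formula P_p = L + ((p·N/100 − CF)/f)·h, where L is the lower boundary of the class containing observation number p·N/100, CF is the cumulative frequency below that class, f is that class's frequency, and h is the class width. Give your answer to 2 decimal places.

84.81

N = 109; target position k = 90/100 · 109 = 98.1.
Cumulative frequencies: 17, 47, 55, 73, 88, 109.
Observation 98.1 falls in the class 80 – <90.
L = 80, CF = 88, f = 21, h = 10.
P90 = 80 + ((98.1 − 88)/21)·10 = 80 + 4.80952 = 84.8095.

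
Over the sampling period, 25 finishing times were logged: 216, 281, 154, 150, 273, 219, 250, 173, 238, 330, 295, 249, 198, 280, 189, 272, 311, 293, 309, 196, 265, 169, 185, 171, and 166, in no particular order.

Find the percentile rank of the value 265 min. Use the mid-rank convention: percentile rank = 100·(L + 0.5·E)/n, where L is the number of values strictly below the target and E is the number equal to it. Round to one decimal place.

62.0

Sorted: 150, 154, 166, 169, 171, 173, 185, 189, 196, 198, 216, 219, 238, 249, 250, 265, 272, 273, 280, 281, 293, 295, 309, 311, 330.
Count below 265: L = 15; count equal: E = 1; n = 25.
Percentile rank = 100·(15 + 0.5·1)/25 = 100·15.5/25 = 62.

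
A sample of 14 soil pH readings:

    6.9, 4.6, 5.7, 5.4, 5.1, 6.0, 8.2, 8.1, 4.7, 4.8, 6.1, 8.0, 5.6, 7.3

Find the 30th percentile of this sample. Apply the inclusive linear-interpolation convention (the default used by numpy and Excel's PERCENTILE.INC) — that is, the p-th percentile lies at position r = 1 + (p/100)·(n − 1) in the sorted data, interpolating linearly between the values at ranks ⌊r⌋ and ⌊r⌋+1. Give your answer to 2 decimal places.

Sorted: 4.6, 4.7, 4.8, 5.1, 5.4, 5.6, 5.7, 6.0, 6.1, 6.9, 7.3, 8.0, 8.1, 8.2.
n = 14.
r = 1 + (30/100)·(14 − 1) = 1 + 3.9 = 4.9.
Rank 4 is 5.1 and rank 5 is 5.4.
Interpolate: 5.1 + 0.9·(5.4 − 5.1) = 5.1 + 0.9·0.3 = 5.37.

5.37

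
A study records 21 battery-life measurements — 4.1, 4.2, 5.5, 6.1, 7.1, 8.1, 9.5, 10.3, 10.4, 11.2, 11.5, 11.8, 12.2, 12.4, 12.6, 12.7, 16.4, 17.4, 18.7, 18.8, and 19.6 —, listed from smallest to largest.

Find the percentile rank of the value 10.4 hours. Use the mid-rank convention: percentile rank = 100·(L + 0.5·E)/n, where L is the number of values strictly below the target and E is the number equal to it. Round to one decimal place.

40.5

Count below 10.4: L = 8; count equal: E = 1; n = 21.
Percentile rank = 100·(8 + 0.5·1)/21 = 100·8.5/21 = 40.48.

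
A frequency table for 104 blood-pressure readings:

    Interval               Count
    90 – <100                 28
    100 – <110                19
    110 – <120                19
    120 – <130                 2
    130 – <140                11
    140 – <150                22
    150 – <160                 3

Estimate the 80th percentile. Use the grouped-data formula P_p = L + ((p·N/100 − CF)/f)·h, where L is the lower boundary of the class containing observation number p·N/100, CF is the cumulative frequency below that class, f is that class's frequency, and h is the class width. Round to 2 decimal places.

N = 104; target position k = 80/100 · 104 = 83.2.
Cumulative frequencies: 28, 47, 66, 68, 79, 101, 104.
Observation 83.2 falls in the class 140 – <150.
L = 140, CF = 79, f = 22, h = 10.
P80 = 140 + ((83.2 − 79)/22)·10 = 140 + 1.90909 = 141.909.

141.91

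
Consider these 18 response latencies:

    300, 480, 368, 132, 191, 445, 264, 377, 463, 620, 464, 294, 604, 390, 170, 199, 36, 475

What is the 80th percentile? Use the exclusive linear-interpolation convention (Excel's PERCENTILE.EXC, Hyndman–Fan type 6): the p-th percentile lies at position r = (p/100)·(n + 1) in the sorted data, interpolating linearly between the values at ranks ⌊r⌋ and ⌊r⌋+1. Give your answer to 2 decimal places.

476.00

Sorted: 36, 132, 170, 191, 199, 264, 294, 300, 368, 377, 390, 445, 463, 464, 475, 480, 604, 620.
n = 18.
r = (80/100)·(18 + 1) = 15.2.
Rank 15 is 475 and rank 16 is 480.
Interpolate: 475 + 0.2·(480 − 475) = 475 + 0.2·5 = 476.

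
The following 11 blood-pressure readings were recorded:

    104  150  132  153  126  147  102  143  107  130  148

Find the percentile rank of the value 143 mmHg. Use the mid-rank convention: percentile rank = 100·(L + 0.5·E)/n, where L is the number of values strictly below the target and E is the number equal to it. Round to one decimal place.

59.1

Sorted: 102, 104, 107, 126, 130, 132, 143, 147, 148, 150, 153.
Count below 143: L = 6; count equal: E = 1; n = 11.
Percentile rank = 100·(6 + 0.5·1)/11 = 100·6.5/11 = 59.09.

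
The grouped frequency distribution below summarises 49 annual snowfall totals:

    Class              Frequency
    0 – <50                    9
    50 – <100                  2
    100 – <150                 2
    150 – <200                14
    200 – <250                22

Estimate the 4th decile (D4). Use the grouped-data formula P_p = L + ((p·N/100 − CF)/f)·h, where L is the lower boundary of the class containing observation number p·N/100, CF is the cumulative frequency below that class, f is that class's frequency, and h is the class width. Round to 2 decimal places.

N = 49; target position k = 40/100 · 49 = 19.6.
Cumulative frequencies: 9, 11, 13, 27, 49.
Observation 19.6 falls in the class 150 – <200.
L = 150, CF = 13, f = 14, h = 50.
P40 = 150 + ((19.6 − 13)/14)·50 = 150 + 23.5714 = 173.571.

173.57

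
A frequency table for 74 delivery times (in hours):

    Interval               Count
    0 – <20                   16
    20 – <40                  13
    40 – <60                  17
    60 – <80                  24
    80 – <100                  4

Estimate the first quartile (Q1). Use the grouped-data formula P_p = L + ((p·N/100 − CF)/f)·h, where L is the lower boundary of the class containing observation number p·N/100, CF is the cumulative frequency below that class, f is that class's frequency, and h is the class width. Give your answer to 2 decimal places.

N = 74; target position k = 25/100 · 74 = 18.5.
Cumulative frequencies: 16, 29, 46, 70, 74.
Observation 18.5 falls in the class 20 – <40.
L = 20, CF = 16, f = 13, h = 20.
P25 = 20 + ((18.5 − 16)/13)·20 = 20 + 3.84615 = 23.8462.

23.85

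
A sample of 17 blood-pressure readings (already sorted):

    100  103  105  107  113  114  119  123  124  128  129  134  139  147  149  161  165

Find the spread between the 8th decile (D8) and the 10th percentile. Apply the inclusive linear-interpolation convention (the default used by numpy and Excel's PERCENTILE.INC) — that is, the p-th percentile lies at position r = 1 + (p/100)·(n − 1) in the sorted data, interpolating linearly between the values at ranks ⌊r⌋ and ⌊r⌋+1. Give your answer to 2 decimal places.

n = 17.
P10: r = 2.6; ranks 2–3 are 103, 105; interpolating gives 104.2.
P80: r = 13.8; ranks 13–14 are 139, 147; interpolating gives 145.4.
Difference: 145.4 − 104.2 = 41.2.

41.20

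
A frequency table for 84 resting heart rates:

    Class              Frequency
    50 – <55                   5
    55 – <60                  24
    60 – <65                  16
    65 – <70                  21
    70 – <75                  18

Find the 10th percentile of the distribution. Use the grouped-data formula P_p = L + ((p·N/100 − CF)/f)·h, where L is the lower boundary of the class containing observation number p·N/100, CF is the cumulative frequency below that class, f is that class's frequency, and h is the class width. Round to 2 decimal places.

55.71

N = 84; target position k = 10/100 · 84 = 8.4.
Cumulative frequencies: 5, 29, 45, 66, 84.
Observation 8.4 falls in the class 55 – <60.
L = 55, CF = 5, f = 24, h = 5.
P10 = 55 + ((8.4 − 5)/24)·5 = 55 + 0.708333 = 55.7083.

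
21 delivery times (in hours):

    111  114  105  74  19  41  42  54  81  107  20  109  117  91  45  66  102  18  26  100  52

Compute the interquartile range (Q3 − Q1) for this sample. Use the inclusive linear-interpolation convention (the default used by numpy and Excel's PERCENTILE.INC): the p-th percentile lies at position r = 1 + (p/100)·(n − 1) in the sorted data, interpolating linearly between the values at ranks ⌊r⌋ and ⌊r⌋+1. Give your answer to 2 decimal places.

Sorted: 18, 19, 20, 26, 41, 42, 45, 52, 54, 66, 74, 81, 91, 100, 102, 105, 107, 109, 111, 114, 117.
n = 21.
P25: r = 6 (integer) → 42.
P75: r = 16 (integer) → 105.
Difference: 105 − 42 = 63.

63.00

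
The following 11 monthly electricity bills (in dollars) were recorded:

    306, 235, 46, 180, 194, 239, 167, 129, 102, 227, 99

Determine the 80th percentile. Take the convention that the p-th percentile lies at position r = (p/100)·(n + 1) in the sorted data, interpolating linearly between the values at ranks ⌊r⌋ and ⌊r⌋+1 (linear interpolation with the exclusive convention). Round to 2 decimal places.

237.40

Sorted: 46, 99, 102, 129, 167, 180, 194, 227, 235, 239, 306.
n = 11.
r = (80/100)·(11 + 1) = 9.6.
Rank 9 is 235 and rank 10 is 239.
Interpolate: 235 + 0.6·(239 − 235) = 235 + 0.6·4 = 237.4.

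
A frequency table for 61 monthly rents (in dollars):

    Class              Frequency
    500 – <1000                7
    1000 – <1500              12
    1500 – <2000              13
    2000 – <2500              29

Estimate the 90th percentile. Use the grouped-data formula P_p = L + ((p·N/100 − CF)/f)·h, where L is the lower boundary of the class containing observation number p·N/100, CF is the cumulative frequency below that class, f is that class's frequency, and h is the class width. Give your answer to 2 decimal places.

N = 61; target position k = 90/100 · 61 = 54.9.
Cumulative frequencies: 7, 19, 32, 61.
Observation 54.9 falls in the class 2000 – <2500.
L = 2000, CF = 32, f = 29, h = 500.
P90 = 2000 + ((54.9 − 32)/29)·500 = 2000 + 394.828 = 2394.83.

2394.83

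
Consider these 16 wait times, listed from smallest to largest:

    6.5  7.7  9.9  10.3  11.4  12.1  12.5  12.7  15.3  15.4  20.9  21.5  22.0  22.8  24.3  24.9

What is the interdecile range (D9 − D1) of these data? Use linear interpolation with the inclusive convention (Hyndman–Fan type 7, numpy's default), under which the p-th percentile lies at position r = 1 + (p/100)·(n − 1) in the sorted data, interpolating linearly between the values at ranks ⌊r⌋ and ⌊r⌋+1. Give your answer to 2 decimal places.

n = 16.
P10: r = 2.5; ranks 2–3 are 7.7, 9.9; interpolating gives 8.8.
P90: r = 14.5; ranks 14–15 are 22.8, 24.3; interpolating gives 23.55.
Difference: 23.55 − 8.8 = 14.75.

14.75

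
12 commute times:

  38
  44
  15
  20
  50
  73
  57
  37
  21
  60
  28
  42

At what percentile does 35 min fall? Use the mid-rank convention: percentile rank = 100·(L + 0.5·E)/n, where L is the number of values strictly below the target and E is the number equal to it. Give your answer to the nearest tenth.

Sorted: 15, 20, 21, 28, 37, 38, 42, 44, 50, 57, 60, 73.
Count below 35: L = 4; count equal: E = 0; n = 12.
Percentile rank = 100·(4 + 0.5·0)/12 = 100·4/12 = 33.33.

33.3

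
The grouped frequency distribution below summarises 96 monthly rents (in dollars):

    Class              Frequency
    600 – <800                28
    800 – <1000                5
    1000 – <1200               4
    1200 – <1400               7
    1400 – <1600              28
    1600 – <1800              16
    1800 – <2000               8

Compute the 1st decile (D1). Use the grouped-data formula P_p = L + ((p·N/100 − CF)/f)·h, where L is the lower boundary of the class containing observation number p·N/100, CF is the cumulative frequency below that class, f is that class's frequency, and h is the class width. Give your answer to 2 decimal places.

N = 96; target position k = 10/100 · 96 = 9.6.
Cumulative frequencies: 28, 33, 37, 44, 72, 88, 96.
Observation 9.6 falls in the class 600 – <800.
L = 600, CF = 0, f = 28, h = 200.
P10 = 600 + ((9.6 − 0)/28)·200 = 600 + 68.5714 = 668.571.

668.57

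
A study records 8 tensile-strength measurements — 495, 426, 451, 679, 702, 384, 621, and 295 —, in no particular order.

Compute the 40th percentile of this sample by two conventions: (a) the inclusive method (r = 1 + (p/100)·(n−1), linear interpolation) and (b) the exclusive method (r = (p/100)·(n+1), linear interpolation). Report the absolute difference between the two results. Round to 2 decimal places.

Sorted: 295, 384, 426, 451, 495, 621, 679, 702.
n = 8.
(a) r = 3.8; between ranks 3 (426) and 4 (451): 446.
(b) r = 3.6; between ranks 3 (426) and 4 (451): 441.
|446 − 441| = 5.

5.00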